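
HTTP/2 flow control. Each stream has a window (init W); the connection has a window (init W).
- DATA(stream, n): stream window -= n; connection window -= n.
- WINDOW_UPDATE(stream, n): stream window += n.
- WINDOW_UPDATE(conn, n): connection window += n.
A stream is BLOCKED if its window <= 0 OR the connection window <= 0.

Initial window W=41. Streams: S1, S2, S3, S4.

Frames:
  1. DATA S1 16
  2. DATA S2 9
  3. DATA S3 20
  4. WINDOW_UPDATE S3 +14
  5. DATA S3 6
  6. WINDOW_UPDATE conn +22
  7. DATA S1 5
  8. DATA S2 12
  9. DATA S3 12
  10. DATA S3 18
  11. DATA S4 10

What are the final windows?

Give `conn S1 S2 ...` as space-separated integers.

Op 1: conn=25 S1=25 S2=41 S3=41 S4=41 blocked=[]
Op 2: conn=16 S1=25 S2=32 S3=41 S4=41 blocked=[]
Op 3: conn=-4 S1=25 S2=32 S3=21 S4=41 blocked=[1, 2, 3, 4]
Op 4: conn=-4 S1=25 S2=32 S3=35 S4=41 blocked=[1, 2, 3, 4]
Op 5: conn=-10 S1=25 S2=32 S3=29 S4=41 blocked=[1, 2, 3, 4]
Op 6: conn=12 S1=25 S2=32 S3=29 S4=41 blocked=[]
Op 7: conn=7 S1=20 S2=32 S3=29 S4=41 blocked=[]
Op 8: conn=-5 S1=20 S2=20 S3=29 S4=41 blocked=[1, 2, 3, 4]
Op 9: conn=-17 S1=20 S2=20 S3=17 S4=41 blocked=[1, 2, 3, 4]
Op 10: conn=-35 S1=20 S2=20 S3=-1 S4=41 blocked=[1, 2, 3, 4]
Op 11: conn=-45 S1=20 S2=20 S3=-1 S4=31 blocked=[1, 2, 3, 4]

Answer: -45 20 20 -1 31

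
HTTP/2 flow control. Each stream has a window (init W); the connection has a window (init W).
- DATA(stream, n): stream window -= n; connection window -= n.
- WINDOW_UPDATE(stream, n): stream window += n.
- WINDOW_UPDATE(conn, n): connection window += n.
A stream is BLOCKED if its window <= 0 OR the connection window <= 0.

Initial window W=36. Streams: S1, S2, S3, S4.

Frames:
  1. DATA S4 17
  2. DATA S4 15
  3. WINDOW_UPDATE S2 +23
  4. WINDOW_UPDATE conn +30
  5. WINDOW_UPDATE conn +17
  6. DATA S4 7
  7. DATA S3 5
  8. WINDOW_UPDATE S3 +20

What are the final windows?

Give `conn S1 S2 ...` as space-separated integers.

Answer: 39 36 59 51 -3

Derivation:
Op 1: conn=19 S1=36 S2=36 S3=36 S4=19 blocked=[]
Op 2: conn=4 S1=36 S2=36 S3=36 S4=4 blocked=[]
Op 3: conn=4 S1=36 S2=59 S3=36 S4=4 blocked=[]
Op 4: conn=34 S1=36 S2=59 S3=36 S4=4 blocked=[]
Op 5: conn=51 S1=36 S2=59 S3=36 S4=4 blocked=[]
Op 6: conn=44 S1=36 S2=59 S3=36 S4=-3 blocked=[4]
Op 7: conn=39 S1=36 S2=59 S3=31 S4=-3 blocked=[4]
Op 8: conn=39 S1=36 S2=59 S3=51 S4=-3 blocked=[4]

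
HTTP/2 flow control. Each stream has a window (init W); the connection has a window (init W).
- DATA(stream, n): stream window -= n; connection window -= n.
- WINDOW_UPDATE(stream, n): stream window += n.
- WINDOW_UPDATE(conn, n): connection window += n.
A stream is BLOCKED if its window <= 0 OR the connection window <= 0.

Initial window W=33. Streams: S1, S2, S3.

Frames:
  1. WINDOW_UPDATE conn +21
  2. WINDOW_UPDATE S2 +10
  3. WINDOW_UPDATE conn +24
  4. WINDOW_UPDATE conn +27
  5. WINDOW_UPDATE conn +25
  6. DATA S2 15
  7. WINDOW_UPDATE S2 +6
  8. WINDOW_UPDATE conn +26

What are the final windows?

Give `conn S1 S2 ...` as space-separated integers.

Answer: 141 33 34 33

Derivation:
Op 1: conn=54 S1=33 S2=33 S3=33 blocked=[]
Op 2: conn=54 S1=33 S2=43 S3=33 blocked=[]
Op 3: conn=78 S1=33 S2=43 S3=33 blocked=[]
Op 4: conn=105 S1=33 S2=43 S3=33 blocked=[]
Op 5: conn=130 S1=33 S2=43 S3=33 blocked=[]
Op 6: conn=115 S1=33 S2=28 S3=33 blocked=[]
Op 7: conn=115 S1=33 S2=34 S3=33 blocked=[]
Op 8: conn=141 S1=33 S2=34 S3=33 blocked=[]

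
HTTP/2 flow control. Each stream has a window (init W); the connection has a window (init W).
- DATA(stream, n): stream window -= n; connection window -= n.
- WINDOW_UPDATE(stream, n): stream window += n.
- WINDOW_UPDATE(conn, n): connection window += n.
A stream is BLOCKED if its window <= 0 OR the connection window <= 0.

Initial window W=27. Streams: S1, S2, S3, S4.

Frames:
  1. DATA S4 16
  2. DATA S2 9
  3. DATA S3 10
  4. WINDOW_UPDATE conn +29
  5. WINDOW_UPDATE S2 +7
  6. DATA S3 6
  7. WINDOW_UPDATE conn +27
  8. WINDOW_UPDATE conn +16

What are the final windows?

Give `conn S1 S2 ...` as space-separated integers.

Answer: 58 27 25 11 11

Derivation:
Op 1: conn=11 S1=27 S2=27 S3=27 S4=11 blocked=[]
Op 2: conn=2 S1=27 S2=18 S3=27 S4=11 blocked=[]
Op 3: conn=-8 S1=27 S2=18 S3=17 S4=11 blocked=[1, 2, 3, 4]
Op 4: conn=21 S1=27 S2=18 S3=17 S4=11 blocked=[]
Op 5: conn=21 S1=27 S2=25 S3=17 S4=11 blocked=[]
Op 6: conn=15 S1=27 S2=25 S3=11 S4=11 blocked=[]
Op 7: conn=42 S1=27 S2=25 S3=11 S4=11 blocked=[]
Op 8: conn=58 S1=27 S2=25 S3=11 S4=11 blocked=[]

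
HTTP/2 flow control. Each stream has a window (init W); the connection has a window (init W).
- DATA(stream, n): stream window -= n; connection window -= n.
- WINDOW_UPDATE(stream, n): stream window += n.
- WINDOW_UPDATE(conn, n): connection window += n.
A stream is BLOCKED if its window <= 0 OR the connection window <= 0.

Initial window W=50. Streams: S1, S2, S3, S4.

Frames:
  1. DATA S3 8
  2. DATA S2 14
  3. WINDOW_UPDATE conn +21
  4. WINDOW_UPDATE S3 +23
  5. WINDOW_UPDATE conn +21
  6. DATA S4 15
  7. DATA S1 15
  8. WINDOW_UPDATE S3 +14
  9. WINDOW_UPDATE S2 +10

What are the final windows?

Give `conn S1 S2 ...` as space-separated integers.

Answer: 40 35 46 79 35

Derivation:
Op 1: conn=42 S1=50 S2=50 S3=42 S4=50 blocked=[]
Op 2: conn=28 S1=50 S2=36 S3=42 S4=50 blocked=[]
Op 3: conn=49 S1=50 S2=36 S3=42 S4=50 blocked=[]
Op 4: conn=49 S1=50 S2=36 S3=65 S4=50 blocked=[]
Op 5: conn=70 S1=50 S2=36 S3=65 S4=50 blocked=[]
Op 6: conn=55 S1=50 S2=36 S3=65 S4=35 blocked=[]
Op 7: conn=40 S1=35 S2=36 S3=65 S4=35 blocked=[]
Op 8: conn=40 S1=35 S2=36 S3=79 S4=35 blocked=[]
Op 9: conn=40 S1=35 S2=46 S3=79 S4=35 blocked=[]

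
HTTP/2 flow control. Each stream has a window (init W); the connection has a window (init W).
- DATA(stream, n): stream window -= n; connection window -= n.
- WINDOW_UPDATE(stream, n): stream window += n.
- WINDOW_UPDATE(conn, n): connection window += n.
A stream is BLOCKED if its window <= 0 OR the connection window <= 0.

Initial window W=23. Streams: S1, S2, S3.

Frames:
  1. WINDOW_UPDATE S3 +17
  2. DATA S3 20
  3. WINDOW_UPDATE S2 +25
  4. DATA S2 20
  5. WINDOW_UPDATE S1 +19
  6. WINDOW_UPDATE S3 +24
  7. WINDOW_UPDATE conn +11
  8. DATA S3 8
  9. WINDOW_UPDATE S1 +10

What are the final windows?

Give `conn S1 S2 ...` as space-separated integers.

Answer: -14 52 28 36

Derivation:
Op 1: conn=23 S1=23 S2=23 S3=40 blocked=[]
Op 2: conn=3 S1=23 S2=23 S3=20 blocked=[]
Op 3: conn=3 S1=23 S2=48 S3=20 blocked=[]
Op 4: conn=-17 S1=23 S2=28 S3=20 blocked=[1, 2, 3]
Op 5: conn=-17 S1=42 S2=28 S3=20 blocked=[1, 2, 3]
Op 6: conn=-17 S1=42 S2=28 S3=44 blocked=[1, 2, 3]
Op 7: conn=-6 S1=42 S2=28 S3=44 blocked=[1, 2, 3]
Op 8: conn=-14 S1=42 S2=28 S3=36 blocked=[1, 2, 3]
Op 9: conn=-14 S1=52 S2=28 S3=36 blocked=[1, 2, 3]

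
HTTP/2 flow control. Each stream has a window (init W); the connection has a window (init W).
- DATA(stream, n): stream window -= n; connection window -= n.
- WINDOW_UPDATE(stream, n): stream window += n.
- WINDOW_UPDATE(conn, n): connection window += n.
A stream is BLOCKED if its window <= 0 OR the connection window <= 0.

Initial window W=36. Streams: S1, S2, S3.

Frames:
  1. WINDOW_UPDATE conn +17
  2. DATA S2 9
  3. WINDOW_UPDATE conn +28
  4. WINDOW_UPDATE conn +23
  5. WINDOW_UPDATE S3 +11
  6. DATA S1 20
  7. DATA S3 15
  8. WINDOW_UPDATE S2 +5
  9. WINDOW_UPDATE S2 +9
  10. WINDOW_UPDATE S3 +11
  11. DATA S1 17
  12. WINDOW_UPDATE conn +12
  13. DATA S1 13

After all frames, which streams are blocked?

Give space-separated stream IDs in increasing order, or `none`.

Answer: S1

Derivation:
Op 1: conn=53 S1=36 S2=36 S3=36 blocked=[]
Op 2: conn=44 S1=36 S2=27 S3=36 blocked=[]
Op 3: conn=72 S1=36 S2=27 S3=36 blocked=[]
Op 4: conn=95 S1=36 S2=27 S3=36 blocked=[]
Op 5: conn=95 S1=36 S2=27 S3=47 blocked=[]
Op 6: conn=75 S1=16 S2=27 S3=47 blocked=[]
Op 7: conn=60 S1=16 S2=27 S3=32 blocked=[]
Op 8: conn=60 S1=16 S2=32 S3=32 blocked=[]
Op 9: conn=60 S1=16 S2=41 S3=32 blocked=[]
Op 10: conn=60 S1=16 S2=41 S3=43 blocked=[]
Op 11: conn=43 S1=-1 S2=41 S3=43 blocked=[1]
Op 12: conn=55 S1=-1 S2=41 S3=43 blocked=[1]
Op 13: conn=42 S1=-14 S2=41 S3=43 blocked=[1]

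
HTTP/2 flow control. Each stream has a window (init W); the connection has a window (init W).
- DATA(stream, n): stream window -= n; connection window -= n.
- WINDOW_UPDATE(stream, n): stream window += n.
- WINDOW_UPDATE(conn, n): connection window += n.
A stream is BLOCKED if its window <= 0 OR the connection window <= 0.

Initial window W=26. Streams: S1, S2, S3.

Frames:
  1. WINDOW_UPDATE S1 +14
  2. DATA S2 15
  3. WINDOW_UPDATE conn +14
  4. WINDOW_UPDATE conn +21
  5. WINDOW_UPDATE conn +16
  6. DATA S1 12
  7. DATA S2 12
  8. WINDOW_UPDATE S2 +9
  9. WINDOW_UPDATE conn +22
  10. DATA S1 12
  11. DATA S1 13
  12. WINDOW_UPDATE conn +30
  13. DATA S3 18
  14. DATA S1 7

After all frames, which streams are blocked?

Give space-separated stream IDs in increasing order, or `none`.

Op 1: conn=26 S1=40 S2=26 S3=26 blocked=[]
Op 2: conn=11 S1=40 S2=11 S3=26 blocked=[]
Op 3: conn=25 S1=40 S2=11 S3=26 blocked=[]
Op 4: conn=46 S1=40 S2=11 S3=26 blocked=[]
Op 5: conn=62 S1=40 S2=11 S3=26 blocked=[]
Op 6: conn=50 S1=28 S2=11 S3=26 blocked=[]
Op 7: conn=38 S1=28 S2=-1 S3=26 blocked=[2]
Op 8: conn=38 S1=28 S2=8 S3=26 blocked=[]
Op 9: conn=60 S1=28 S2=8 S3=26 blocked=[]
Op 10: conn=48 S1=16 S2=8 S3=26 blocked=[]
Op 11: conn=35 S1=3 S2=8 S3=26 blocked=[]
Op 12: conn=65 S1=3 S2=8 S3=26 blocked=[]
Op 13: conn=47 S1=3 S2=8 S3=8 blocked=[]
Op 14: conn=40 S1=-4 S2=8 S3=8 blocked=[1]

Answer: S1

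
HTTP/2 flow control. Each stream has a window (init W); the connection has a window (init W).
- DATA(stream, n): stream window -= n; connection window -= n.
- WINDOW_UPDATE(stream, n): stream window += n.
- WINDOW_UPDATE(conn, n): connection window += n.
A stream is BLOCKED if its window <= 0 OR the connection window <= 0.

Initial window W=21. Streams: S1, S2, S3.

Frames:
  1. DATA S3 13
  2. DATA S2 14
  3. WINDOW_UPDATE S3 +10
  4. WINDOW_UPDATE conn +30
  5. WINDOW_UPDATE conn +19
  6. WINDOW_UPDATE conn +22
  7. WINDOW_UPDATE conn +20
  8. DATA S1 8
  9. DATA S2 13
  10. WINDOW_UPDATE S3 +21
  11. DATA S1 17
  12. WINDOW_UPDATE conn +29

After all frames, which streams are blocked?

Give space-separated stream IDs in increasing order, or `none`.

Answer: S1 S2

Derivation:
Op 1: conn=8 S1=21 S2=21 S3=8 blocked=[]
Op 2: conn=-6 S1=21 S2=7 S3=8 blocked=[1, 2, 3]
Op 3: conn=-6 S1=21 S2=7 S3=18 blocked=[1, 2, 3]
Op 4: conn=24 S1=21 S2=7 S3=18 blocked=[]
Op 5: conn=43 S1=21 S2=7 S3=18 blocked=[]
Op 6: conn=65 S1=21 S2=7 S3=18 blocked=[]
Op 7: conn=85 S1=21 S2=7 S3=18 blocked=[]
Op 8: conn=77 S1=13 S2=7 S3=18 blocked=[]
Op 9: conn=64 S1=13 S2=-6 S3=18 blocked=[2]
Op 10: conn=64 S1=13 S2=-6 S3=39 blocked=[2]
Op 11: conn=47 S1=-4 S2=-6 S3=39 blocked=[1, 2]
Op 12: conn=76 S1=-4 S2=-6 S3=39 blocked=[1, 2]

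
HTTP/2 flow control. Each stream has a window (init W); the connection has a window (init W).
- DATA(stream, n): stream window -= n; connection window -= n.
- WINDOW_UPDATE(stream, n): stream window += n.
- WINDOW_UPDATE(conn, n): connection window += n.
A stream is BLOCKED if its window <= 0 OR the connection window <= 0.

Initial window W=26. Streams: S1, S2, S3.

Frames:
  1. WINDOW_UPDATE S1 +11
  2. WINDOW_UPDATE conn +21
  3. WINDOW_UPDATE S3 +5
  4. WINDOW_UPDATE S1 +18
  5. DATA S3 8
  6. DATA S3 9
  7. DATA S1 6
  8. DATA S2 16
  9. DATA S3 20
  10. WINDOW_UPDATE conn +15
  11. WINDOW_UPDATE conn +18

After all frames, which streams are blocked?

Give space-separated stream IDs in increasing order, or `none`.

Answer: S3

Derivation:
Op 1: conn=26 S1=37 S2=26 S3=26 blocked=[]
Op 2: conn=47 S1=37 S2=26 S3=26 blocked=[]
Op 3: conn=47 S1=37 S2=26 S3=31 blocked=[]
Op 4: conn=47 S1=55 S2=26 S3=31 blocked=[]
Op 5: conn=39 S1=55 S2=26 S3=23 blocked=[]
Op 6: conn=30 S1=55 S2=26 S3=14 blocked=[]
Op 7: conn=24 S1=49 S2=26 S3=14 blocked=[]
Op 8: conn=8 S1=49 S2=10 S3=14 blocked=[]
Op 9: conn=-12 S1=49 S2=10 S3=-6 blocked=[1, 2, 3]
Op 10: conn=3 S1=49 S2=10 S3=-6 blocked=[3]
Op 11: conn=21 S1=49 S2=10 S3=-6 blocked=[3]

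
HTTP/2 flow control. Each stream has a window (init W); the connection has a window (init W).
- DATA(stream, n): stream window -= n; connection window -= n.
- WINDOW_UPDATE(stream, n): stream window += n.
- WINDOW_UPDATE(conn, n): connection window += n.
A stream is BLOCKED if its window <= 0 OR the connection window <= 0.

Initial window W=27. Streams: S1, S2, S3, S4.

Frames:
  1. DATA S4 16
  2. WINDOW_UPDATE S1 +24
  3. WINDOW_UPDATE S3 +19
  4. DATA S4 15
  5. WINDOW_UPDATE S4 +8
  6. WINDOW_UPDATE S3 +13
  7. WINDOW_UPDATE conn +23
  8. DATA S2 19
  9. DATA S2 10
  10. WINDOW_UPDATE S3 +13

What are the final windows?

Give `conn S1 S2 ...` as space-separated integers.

Op 1: conn=11 S1=27 S2=27 S3=27 S4=11 blocked=[]
Op 2: conn=11 S1=51 S2=27 S3=27 S4=11 blocked=[]
Op 3: conn=11 S1=51 S2=27 S3=46 S4=11 blocked=[]
Op 4: conn=-4 S1=51 S2=27 S3=46 S4=-4 blocked=[1, 2, 3, 4]
Op 5: conn=-4 S1=51 S2=27 S3=46 S4=4 blocked=[1, 2, 3, 4]
Op 6: conn=-4 S1=51 S2=27 S3=59 S4=4 blocked=[1, 2, 3, 4]
Op 7: conn=19 S1=51 S2=27 S3=59 S4=4 blocked=[]
Op 8: conn=0 S1=51 S2=8 S3=59 S4=4 blocked=[1, 2, 3, 4]
Op 9: conn=-10 S1=51 S2=-2 S3=59 S4=4 blocked=[1, 2, 3, 4]
Op 10: conn=-10 S1=51 S2=-2 S3=72 S4=4 blocked=[1, 2, 3, 4]

Answer: -10 51 -2 72 4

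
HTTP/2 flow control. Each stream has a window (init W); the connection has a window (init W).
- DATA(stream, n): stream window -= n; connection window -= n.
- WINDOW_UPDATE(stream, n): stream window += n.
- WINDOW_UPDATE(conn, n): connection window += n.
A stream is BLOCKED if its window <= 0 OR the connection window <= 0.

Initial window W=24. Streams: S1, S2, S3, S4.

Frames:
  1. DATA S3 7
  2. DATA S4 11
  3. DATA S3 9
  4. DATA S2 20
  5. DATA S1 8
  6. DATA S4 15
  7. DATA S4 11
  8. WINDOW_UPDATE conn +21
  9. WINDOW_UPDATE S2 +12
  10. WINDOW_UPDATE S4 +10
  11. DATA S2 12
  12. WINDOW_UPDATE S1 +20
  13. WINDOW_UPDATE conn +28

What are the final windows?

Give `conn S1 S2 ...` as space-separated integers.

Op 1: conn=17 S1=24 S2=24 S3=17 S4=24 blocked=[]
Op 2: conn=6 S1=24 S2=24 S3=17 S4=13 blocked=[]
Op 3: conn=-3 S1=24 S2=24 S3=8 S4=13 blocked=[1, 2, 3, 4]
Op 4: conn=-23 S1=24 S2=4 S3=8 S4=13 blocked=[1, 2, 3, 4]
Op 5: conn=-31 S1=16 S2=4 S3=8 S4=13 blocked=[1, 2, 3, 4]
Op 6: conn=-46 S1=16 S2=4 S3=8 S4=-2 blocked=[1, 2, 3, 4]
Op 7: conn=-57 S1=16 S2=4 S3=8 S4=-13 blocked=[1, 2, 3, 4]
Op 8: conn=-36 S1=16 S2=4 S3=8 S4=-13 blocked=[1, 2, 3, 4]
Op 9: conn=-36 S1=16 S2=16 S3=8 S4=-13 blocked=[1, 2, 3, 4]
Op 10: conn=-36 S1=16 S2=16 S3=8 S4=-3 blocked=[1, 2, 3, 4]
Op 11: conn=-48 S1=16 S2=4 S3=8 S4=-3 blocked=[1, 2, 3, 4]
Op 12: conn=-48 S1=36 S2=4 S3=8 S4=-3 blocked=[1, 2, 3, 4]
Op 13: conn=-20 S1=36 S2=4 S3=8 S4=-3 blocked=[1, 2, 3, 4]

Answer: -20 36 4 8 -3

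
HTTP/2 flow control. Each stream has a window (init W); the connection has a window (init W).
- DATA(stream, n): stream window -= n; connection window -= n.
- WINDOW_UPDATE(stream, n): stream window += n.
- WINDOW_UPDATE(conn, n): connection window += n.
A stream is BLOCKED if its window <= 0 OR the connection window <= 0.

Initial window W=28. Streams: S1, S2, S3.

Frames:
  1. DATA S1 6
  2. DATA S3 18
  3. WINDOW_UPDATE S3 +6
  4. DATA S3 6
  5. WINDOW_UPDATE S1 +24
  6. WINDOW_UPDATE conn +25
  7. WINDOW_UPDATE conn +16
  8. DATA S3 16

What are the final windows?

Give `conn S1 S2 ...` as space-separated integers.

Op 1: conn=22 S1=22 S2=28 S3=28 blocked=[]
Op 2: conn=4 S1=22 S2=28 S3=10 blocked=[]
Op 3: conn=4 S1=22 S2=28 S3=16 blocked=[]
Op 4: conn=-2 S1=22 S2=28 S3=10 blocked=[1, 2, 3]
Op 5: conn=-2 S1=46 S2=28 S3=10 blocked=[1, 2, 3]
Op 6: conn=23 S1=46 S2=28 S3=10 blocked=[]
Op 7: conn=39 S1=46 S2=28 S3=10 blocked=[]
Op 8: conn=23 S1=46 S2=28 S3=-6 blocked=[3]

Answer: 23 46 28 -6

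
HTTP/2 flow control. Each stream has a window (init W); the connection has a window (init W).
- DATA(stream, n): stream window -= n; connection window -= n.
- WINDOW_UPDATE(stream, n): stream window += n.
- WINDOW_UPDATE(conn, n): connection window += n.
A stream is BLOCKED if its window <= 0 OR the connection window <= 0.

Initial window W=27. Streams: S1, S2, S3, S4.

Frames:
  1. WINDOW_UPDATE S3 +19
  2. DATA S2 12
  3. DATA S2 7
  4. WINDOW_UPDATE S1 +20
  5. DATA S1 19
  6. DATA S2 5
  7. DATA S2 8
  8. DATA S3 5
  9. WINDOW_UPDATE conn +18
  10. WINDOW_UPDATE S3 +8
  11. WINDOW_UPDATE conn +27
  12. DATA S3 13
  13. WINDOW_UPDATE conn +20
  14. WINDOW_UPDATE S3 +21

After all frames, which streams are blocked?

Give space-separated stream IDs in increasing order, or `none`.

Answer: S2

Derivation:
Op 1: conn=27 S1=27 S2=27 S3=46 S4=27 blocked=[]
Op 2: conn=15 S1=27 S2=15 S3=46 S4=27 blocked=[]
Op 3: conn=8 S1=27 S2=8 S3=46 S4=27 blocked=[]
Op 4: conn=8 S1=47 S2=8 S3=46 S4=27 blocked=[]
Op 5: conn=-11 S1=28 S2=8 S3=46 S4=27 blocked=[1, 2, 3, 4]
Op 6: conn=-16 S1=28 S2=3 S3=46 S4=27 blocked=[1, 2, 3, 4]
Op 7: conn=-24 S1=28 S2=-5 S3=46 S4=27 blocked=[1, 2, 3, 4]
Op 8: conn=-29 S1=28 S2=-5 S3=41 S4=27 blocked=[1, 2, 3, 4]
Op 9: conn=-11 S1=28 S2=-5 S3=41 S4=27 blocked=[1, 2, 3, 4]
Op 10: conn=-11 S1=28 S2=-5 S3=49 S4=27 blocked=[1, 2, 3, 4]
Op 11: conn=16 S1=28 S2=-5 S3=49 S4=27 blocked=[2]
Op 12: conn=3 S1=28 S2=-5 S3=36 S4=27 blocked=[2]
Op 13: conn=23 S1=28 S2=-5 S3=36 S4=27 blocked=[2]
Op 14: conn=23 S1=28 S2=-5 S3=57 S4=27 blocked=[2]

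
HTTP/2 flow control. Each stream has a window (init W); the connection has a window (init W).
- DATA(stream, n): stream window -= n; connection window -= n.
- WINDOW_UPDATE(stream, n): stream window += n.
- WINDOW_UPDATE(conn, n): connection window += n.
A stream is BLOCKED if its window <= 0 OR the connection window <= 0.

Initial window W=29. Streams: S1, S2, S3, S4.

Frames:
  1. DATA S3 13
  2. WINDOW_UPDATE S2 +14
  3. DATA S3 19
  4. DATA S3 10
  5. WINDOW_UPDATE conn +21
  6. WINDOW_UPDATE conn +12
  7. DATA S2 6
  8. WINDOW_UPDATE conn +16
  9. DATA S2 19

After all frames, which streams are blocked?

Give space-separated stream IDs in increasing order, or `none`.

Op 1: conn=16 S1=29 S2=29 S3=16 S4=29 blocked=[]
Op 2: conn=16 S1=29 S2=43 S3=16 S4=29 blocked=[]
Op 3: conn=-3 S1=29 S2=43 S3=-3 S4=29 blocked=[1, 2, 3, 4]
Op 4: conn=-13 S1=29 S2=43 S3=-13 S4=29 blocked=[1, 2, 3, 4]
Op 5: conn=8 S1=29 S2=43 S3=-13 S4=29 blocked=[3]
Op 6: conn=20 S1=29 S2=43 S3=-13 S4=29 blocked=[3]
Op 7: conn=14 S1=29 S2=37 S3=-13 S4=29 blocked=[3]
Op 8: conn=30 S1=29 S2=37 S3=-13 S4=29 blocked=[3]
Op 9: conn=11 S1=29 S2=18 S3=-13 S4=29 blocked=[3]

Answer: S3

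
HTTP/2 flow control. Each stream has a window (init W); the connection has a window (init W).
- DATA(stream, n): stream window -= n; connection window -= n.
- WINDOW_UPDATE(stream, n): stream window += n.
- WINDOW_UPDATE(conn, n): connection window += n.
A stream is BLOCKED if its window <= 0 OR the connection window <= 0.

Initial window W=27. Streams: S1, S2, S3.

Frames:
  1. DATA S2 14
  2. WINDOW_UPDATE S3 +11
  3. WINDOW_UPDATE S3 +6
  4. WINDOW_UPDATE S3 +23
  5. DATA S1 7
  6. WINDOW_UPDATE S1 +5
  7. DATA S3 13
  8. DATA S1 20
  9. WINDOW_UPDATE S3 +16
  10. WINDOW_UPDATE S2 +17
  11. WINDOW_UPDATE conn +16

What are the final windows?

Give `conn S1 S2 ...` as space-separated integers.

Op 1: conn=13 S1=27 S2=13 S3=27 blocked=[]
Op 2: conn=13 S1=27 S2=13 S3=38 blocked=[]
Op 3: conn=13 S1=27 S2=13 S3=44 blocked=[]
Op 4: conn=13 S1=27 S2=13 S3=67 blocked=[]
Op 5: conn=6 S1=20 S2=13 S3=67 blocked=[]
Op 6: conn=6 S1=25 S2=13 S3=67 blocked=[]
Op 7: conn=-7 S1=25 S2=13 S3=54 blocked=[1, 2, 3]
Op 8: conn=-27 S1=5 S2=13 S3=54 blocked=[1, 2, 3]
Op 9: conn=-27 S1=5 S2=13 S3=70 blocked=[1, 2, 3]
Op 10: conn=-27 S1=5 S2=30 S3=70 blocked=[1, 2, 3]
Op 11: conn=-11 S1=5 S2=30 S3=70 blocked=[1, 2, 3]

Answer: -11 5 30 70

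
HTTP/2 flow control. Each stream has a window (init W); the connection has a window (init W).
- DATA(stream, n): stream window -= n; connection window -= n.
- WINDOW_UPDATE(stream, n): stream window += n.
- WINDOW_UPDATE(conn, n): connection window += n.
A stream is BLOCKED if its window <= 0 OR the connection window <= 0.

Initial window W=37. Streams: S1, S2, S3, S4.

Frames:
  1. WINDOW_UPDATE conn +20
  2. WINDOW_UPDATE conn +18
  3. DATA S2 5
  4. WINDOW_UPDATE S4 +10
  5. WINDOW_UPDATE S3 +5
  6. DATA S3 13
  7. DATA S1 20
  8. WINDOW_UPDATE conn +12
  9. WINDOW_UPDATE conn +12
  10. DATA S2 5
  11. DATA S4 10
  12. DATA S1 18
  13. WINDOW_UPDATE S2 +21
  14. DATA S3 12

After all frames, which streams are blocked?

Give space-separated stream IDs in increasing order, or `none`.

Answer: S1

Derivation:
Op 1: conn=57 S1=37 S2=37 S3=37 S4=37 blocked=[]
Op 2: conn=75 S1=37 S2=37 S3=37 S4=37 blocked=[]
Op 3: conn=70 S1=37 S2=32 S3=37 S4=37 blocked=[]
Op 4: conn=70 S1=37 S2=32 S3=37 S4=47 blocked=[]
Op 5: conn=70 S1=37 S2=32 S3=42 S4=47 blocked=[]
Op 6: conn=57 S1=37 S2=32 S3=29 S4=47 blocked=[]
Op 7: conn=37 S1=17 S2=32 S3=29 S4=47 blocked=[]
Op 8: conn=49 S1=17 S2=32 S3=29 S4=47 blocked=[]
Op 9: conn=61 S1=17 S2=32 S3=29 S4=47 blocked=[]
Op 10: conn=56 S1=17 S2=27 S3=29 S4=47 blocked=[]
Op 11: conn=46 S1=17 S2=27 S3=29 S4=37 blocked=[]
Op 12: conn=28 S1=-1 S2=27 S3=29 S4=37 blocked=[1]
Op 13: conn=28 S1=-1 S2=48 S3=29 S4=37 blocked=[1]
Op 14: conn=16 S1=-1 S2=48 S3=17 S4=37 blocked=[1]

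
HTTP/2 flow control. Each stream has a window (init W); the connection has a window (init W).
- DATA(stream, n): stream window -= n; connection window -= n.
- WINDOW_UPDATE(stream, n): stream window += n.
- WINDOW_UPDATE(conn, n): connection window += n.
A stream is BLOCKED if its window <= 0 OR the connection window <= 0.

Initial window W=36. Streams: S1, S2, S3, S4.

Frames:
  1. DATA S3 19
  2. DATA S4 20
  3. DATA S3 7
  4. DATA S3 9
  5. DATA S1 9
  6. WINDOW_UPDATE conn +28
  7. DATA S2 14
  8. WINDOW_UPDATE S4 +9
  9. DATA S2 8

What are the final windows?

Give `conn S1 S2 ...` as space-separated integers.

Answer: -22 27 14 1 25

Derivation:
Op 1: conn=17 S1=36 S2=36 S3=17 S4=36 blocked=[]
Op 2: conn=-3 S1=36 S2=36 S3=17 S4=16 blocked=[1, 2, 3, 4]
Op 3: conn=-10 S1=36 S2=36 S3=10 S4=16 blocked=[1, 2, 3, 4]
Op 4: conn=-19 S1=36 S2=36 S3=1 S4=16 blocked=[1, 2, 3, 4]
Op 5: conn=-28 S1=27 S2=36 S3=1 S4=16 blocked=[1, 2, 3, 4]
Op 6: conn=0 S1=27 S2=36 S3=1 S4=16 blocked=[1, 2, 3, 4]
Op 7: conn=-14 S1=27 S2=22 S3=1 S4=16 blocked=[1, 2, 3, 4]
Op 8: conn=-14 S1=27 S2=22 S3=1 S4=25 blocked=[1, 2, 3, 4]
Op 9: conn=-22 S1=27 S2=14 S3=1 S4=25 blocked=[1, 2, 3, 4]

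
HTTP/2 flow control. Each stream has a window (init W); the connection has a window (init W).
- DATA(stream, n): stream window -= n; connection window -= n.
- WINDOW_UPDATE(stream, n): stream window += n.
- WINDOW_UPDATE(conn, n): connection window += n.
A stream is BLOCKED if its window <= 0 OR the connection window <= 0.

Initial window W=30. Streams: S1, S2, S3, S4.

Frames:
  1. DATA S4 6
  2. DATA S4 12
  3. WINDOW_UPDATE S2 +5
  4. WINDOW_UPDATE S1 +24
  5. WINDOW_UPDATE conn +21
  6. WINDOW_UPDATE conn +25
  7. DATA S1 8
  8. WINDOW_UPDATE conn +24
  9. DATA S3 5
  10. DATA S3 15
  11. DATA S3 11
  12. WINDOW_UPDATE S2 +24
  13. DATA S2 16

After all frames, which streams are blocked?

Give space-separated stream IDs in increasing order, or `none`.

Op 1: conn=24 S1=30 S2=30 S3=30 S4=24 blocked=[]
Op 2: conn=12 S1=30 S2=30 S3=30 S4=12 blocked=[]
Op 3: conn=12 S1=30 S2=35 S3=30 S4=12 blocked=[]
Op 4: conn=12 S1=54 S2=35 S3=30 S4=12 blocked=[]
Op 5: conn=33 S1=54 S2=35 S3=30 S4=12 blocked=[]
Op 6: conn=58 S1=54 S2=35 S3=30 S4=12 blocked=[]
Op 7: conn=50 S1=46 S2=35 S3=30 S4=12 blocked=[]
Op 8: conn=74 S1=46 S2=35 S3=30 S4=12 blocked=[]
Op 9: conn=69 S1=46 S2=35 S3=25 S4=12 blocked=[]
Op 10: conn=54 S1=46 S2=35 S3=10 S4=12 blocked=[]
Op 11: conn=43 S1=46 S2=35 S3=-1 S4=12 blocked=[3]
Op 12: conn=43 S1=46 S2=59 S3=-1 S4=12 blocked=[3]
Op 13: conn=27 S1=46 S2=43 S3=-1 S4=12 blocked=[3]

Answer: S3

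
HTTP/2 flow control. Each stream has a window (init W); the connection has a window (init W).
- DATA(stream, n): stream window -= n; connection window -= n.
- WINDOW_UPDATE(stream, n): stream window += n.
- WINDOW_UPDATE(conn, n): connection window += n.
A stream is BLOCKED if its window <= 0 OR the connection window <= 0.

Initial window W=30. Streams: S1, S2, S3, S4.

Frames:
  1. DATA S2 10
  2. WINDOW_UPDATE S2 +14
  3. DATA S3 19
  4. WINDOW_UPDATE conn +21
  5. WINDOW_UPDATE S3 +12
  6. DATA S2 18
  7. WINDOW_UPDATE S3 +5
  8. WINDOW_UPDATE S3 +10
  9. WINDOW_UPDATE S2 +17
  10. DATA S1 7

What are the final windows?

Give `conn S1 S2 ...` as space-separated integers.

Answer: -3 23 33 38 30

Derivation:
Op 1: conn=20 S1=30 S2=20 S3=30 S4=30 blocked=[]
Op 2: conn=20 S1=30 S2=34 S3=30 S4=30 blocked=[]
Op 3: conn=1 S1=30 S2=34 S3=11 S4=30 blocked=[]
Op 4: conn=22 S1=30 S2=34 S3=11 S4=30 blocked=[]
Op 5: conn=22 S1=30 S2=34 S3=23 S4=30 blocked=[]
Op 6: conn=4 S1=30 S2=16 S3=23 S4=30 blocked=[]
Op 7: conn=4 S1=30 S2=16 S3=28 S4=30 blocked=[]
Op 8: conn=4 S1=30 S2=16 S3=38 S4=30 blocked=[]
Op 9: conn=4 S1=30 S2=33 S3=38 S4=30 blocked=[]
Op 10: conn=-3 S1=23 S2=33 S3=38 S4=30 blocked=[1, 2, 3, 4]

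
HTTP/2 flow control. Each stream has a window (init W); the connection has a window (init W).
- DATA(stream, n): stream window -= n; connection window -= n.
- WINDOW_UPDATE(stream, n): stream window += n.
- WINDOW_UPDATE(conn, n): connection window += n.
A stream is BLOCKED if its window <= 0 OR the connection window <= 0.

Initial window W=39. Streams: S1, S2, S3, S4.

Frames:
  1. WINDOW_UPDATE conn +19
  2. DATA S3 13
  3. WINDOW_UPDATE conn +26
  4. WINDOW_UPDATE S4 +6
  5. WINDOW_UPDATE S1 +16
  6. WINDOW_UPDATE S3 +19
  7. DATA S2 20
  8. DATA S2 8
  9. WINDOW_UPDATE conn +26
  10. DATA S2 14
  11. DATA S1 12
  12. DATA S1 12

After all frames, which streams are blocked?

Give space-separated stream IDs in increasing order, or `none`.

Op 1: conn=58 S1=39 S2=39 S3=39 S4=39 blocked=[]
Op 2: conn=45 S1=39 S2=39 S3=26 S4=39 blocked=[]
Op 3: conn=71 S1=39 S2=39 S3=26 S4=39 blocked=[]
Op 4: conn=71 S1=39 S2=39 S3=26 S4=45 blocked=[]
Op 5: conn=71 S1=55 S2=39 S3=26 S4=45 blocked=[]
Op 6: conn=71 S1=55 S2=39 S3=45 S4=45 blocked=[]
Op 7: conn=51 S1=55 S2=19 S3=45 S4=45 blocked=[]
Op 8: conn=43 S1=55 S2=11 S3=45 S4=45 blocked=[]
Op 9: conn=69 S1=55 S2=11 S3=45 S4=45 blocked=[]
Op 10: conn=55 S1=55 S2=-3 S3=45 S4=45 blocked=[2]
Op 11: conn=43 S1=43 S2=-3 S3=45 S4=45 blocked=[2]
Op 12: conn=31 S1=31 S2=-3 S3=45 S4=45 blocked=[2]

Answer: S2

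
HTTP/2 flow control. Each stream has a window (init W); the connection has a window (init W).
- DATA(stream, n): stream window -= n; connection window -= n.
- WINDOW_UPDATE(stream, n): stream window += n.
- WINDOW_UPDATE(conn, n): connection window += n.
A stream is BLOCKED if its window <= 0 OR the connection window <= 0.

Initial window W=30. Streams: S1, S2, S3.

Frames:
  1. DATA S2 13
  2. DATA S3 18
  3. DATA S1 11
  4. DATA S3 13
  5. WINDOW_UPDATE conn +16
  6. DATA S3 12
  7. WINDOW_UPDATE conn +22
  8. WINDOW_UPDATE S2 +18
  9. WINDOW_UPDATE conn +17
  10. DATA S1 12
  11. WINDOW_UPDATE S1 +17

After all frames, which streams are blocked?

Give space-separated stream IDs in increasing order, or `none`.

Answer: S3

Derivation:
Op 1: conn=17 S1=30 S2=17 S3=30 blocked=[]
Op 2: conn=-1 S1=30 S2=17 S3=12 blocked=[1, 2, 3]
Op 3: conn=-12 S1=19 S2=17 S3=12 blocked=[1, 2, 3]
Op 4: conn=-25 S1=19 S2=17 S3=-1 blocked=[1, 2, 3]
Op 5: conn=-9 S1=19 S2=17 S3=-1 blocked=[1, 2, 3]
Op 6: conn=-21 S1=19 S2=17 S3=-13 blocked=[1, 2, 3]
Op 7: conn=1 S1=19 S2=17 S3=-13 blocked=[3]
Op 8: conn=1 S1=19 S2=35 S3=-13 blocked=[3]
Op 9: conn=18 S1=19 S2=35 S3=-13 blocked=[3]
Op 10: conn=6 S1=7 S2=35 S3=-13 blocked=[3]
Op 11: conn=6 S1=24 S2=35 S3=-13 blocked=[3]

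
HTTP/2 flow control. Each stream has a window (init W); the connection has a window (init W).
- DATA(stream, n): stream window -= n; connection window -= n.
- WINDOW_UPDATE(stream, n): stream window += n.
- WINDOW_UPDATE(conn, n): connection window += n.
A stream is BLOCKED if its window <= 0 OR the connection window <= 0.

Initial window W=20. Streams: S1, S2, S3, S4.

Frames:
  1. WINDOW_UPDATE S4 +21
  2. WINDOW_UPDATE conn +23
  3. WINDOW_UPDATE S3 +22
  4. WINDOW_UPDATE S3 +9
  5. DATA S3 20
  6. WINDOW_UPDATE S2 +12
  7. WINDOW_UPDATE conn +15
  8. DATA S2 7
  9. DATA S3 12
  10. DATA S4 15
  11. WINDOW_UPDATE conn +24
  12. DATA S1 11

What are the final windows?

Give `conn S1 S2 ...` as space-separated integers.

Op 1: conn=20 S1=20 S2=20 S3=20 S4=41 blocked=[]
Op 2: conn=43 S1=20 S2=20 S3=20 S4=41 blocked=[]
Op 3: conn=43 S1=20 S2=20 S3=42 S4=41 blocked=[]
Op 4: conn=43 S1=20 S2=20 S3=51 S4=41 blocked=[]
Op 5: conn=23 S1=20 S2=20 S3=31 S4=41 blocked=[]
Op 6: conn=23 S1=20 S2=32 S3=31 S4=41 blocked=[]
Op 7: conn=38 S1=20 S2=32 S3=31 S4=41 blocked=[]
Op 8: conn=31 S1=20 S2=25 S3=31 S4=41 blocked=[]
Op 9: conn=19 S1=20 S2=25 S3=19 S4=41 blocked=[]
Op 10: conn=4 S1=20 S2=25 S3=19 S4=26 blocked=[]
Op 11: conn=28 S1=20 S2=25 S3=19 S4=26 blocked=[]
Op 12: conn=17 S1=9 S2=25 S3=19 S4=26 blocked=[]

Answer: 17 9 25 19 26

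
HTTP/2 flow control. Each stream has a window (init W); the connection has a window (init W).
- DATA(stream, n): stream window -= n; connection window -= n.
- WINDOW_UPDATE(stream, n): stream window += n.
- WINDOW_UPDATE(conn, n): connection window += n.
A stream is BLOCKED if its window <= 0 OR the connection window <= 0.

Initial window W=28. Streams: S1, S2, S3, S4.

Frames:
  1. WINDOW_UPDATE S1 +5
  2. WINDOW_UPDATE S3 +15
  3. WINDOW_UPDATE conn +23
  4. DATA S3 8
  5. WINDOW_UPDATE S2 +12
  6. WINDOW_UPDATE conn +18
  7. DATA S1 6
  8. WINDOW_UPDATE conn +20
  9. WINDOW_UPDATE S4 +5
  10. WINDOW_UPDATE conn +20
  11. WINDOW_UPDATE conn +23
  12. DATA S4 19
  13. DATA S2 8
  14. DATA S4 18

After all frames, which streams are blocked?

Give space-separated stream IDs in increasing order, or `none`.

Op 1: conn=28 S1=33 S2=28 S3=28 S4=28 blocked=[]
Op 2: conn=28 S1=33 S2=28 S3=43 S4=28 blocked=[]
Op 3: conn=51 S1=33 S2=28 S3=43 S4=28 blocked=[]
Op 4: conn=43 S1=33 S2=28 S3=35 S4=28 blocked=[]
Op 5: conn=43 S1=33 S2=40 S3=35 S4=28 blocked=[]
Op 6: conn=61 S1=33 S2=40 S3=35 S4=28 blocked=[]
Op 7: conn=55 S1=27 S2=40 S3=35 S4=28 blocked=[]
Op 8: conn=75 S1=27 S2=40 S3=35 S4=28 blocked=[]
Op 9: conn=75 S1=27 S2=40 S3=35 S4=33 blocked=[]
Op 10: conn=95 S1=27 S2=40 S3=35 S4=33 blocked=[]
Op 11: conn=118 S1=27 S2=40 S3=35 S4=33 blocked=[]
Op 12: conn=99 S1=27 S2=40 S3=35 S4=14 blocked=[]
Op 13: conn=91 S1=27 S2=32 S3=35 S4=14 blocked=[]
Op 14: conn=73 S1=27 S2=32 S3=35 S4=-4 blocked=[4]

Answer: S4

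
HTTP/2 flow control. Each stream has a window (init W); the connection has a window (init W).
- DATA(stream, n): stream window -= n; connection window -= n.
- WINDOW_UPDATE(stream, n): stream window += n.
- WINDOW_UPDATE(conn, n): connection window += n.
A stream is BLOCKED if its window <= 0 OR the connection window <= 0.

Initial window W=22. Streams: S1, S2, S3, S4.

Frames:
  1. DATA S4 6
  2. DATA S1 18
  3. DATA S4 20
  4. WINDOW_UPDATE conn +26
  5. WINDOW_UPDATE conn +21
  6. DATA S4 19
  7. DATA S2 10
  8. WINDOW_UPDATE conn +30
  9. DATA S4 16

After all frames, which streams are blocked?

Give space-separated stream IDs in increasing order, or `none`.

Op 1: conn=16 S1=22 S2=22 S3=22 S4=16 blocked=[]
Op 2: conn=-2 S1=4 S2=22 S3=22 S4=16 blocked=[1, 2, 3, 4]
Op 3: conn=-22 S1=4 S2=22 S3=22 S4=-4 blocked=[1, 2, 3, 4]
Op 4: conn=4 S1=4 S2=22 S3=22 S4=-4 blocked=[4]
Op 5: conn=25 S1=4 S2=22 S3=22 S4=-4 blocked=[4]
Op 6: conn=6 S1=4 S2=22 S3=22 S4=-23 blocked=[4]
Op 7: conn=-4 S1=4 S2=12 S3=22 S4=-23 blocked=[1, 2, 3, 4]
Op 8: conn=26 S1=4 S2=12 S3=22 S4=-23 blocked=[4]
Op 9: conn=10 S1=4 S2=12 S3=22 S4=-39 blocked=[4]

Answer: S4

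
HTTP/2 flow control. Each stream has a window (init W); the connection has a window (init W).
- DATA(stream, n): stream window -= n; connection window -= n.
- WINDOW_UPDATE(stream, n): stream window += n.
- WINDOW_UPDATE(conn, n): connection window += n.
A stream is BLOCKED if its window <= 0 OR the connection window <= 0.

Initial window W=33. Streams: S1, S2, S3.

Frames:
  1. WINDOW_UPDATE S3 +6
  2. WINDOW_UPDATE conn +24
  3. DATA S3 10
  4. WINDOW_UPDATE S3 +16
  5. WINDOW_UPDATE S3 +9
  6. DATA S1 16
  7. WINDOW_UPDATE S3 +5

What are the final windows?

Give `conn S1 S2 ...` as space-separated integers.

Op 1: conn=33 S1=33 S2=33 S3=39 blocked=[]
Op 2: conn=57 S1=33 S2=33 S3=39 blocked=[]
Op 3: conn=47 S1=33 S2=33 S3=29 blocked=[]
Op 4: conn=47 S1=33 S2=33 S3=45 blocked=[]
Op 5: conn=47 S1=33 S2=33 S3=54 blocked=[]
Op 6: conn=31 S1=17 S2=33 S3=54 blocked=[]
Op 7: conn=31 S1=17 S2=33 S3=59 blocked=[]

Answer: 31 17 33 59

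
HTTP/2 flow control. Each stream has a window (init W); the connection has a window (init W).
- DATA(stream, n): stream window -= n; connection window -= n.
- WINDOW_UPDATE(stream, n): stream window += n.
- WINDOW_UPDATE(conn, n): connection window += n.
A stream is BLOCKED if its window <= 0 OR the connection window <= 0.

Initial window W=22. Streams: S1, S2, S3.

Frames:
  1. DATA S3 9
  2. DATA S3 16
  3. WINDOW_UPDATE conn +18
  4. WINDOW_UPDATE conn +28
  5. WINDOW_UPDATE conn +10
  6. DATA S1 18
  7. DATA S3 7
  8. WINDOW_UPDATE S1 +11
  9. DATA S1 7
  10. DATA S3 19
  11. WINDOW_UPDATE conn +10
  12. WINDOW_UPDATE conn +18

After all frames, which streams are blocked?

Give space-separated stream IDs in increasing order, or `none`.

Op 1: conn=13 S1=22 S2=22 S3=13 blocked=[]
Op 2: conn=-3 S1=22 S2=22 S3=-3 blocked=[1, 2, 3]
Op 3: conn=15 S1=22 S2=22 S3=-3 blocked=[3]
Op 4: conn=43 S1=22 S2=22 S3=-3 blocked=[3]
Op 5: conn=53 S1=22 S2=22 S3=-3 blocked=[3]
Op 6: conn=35 S1=4 S2=22 S3=-3 blocked=[3]
Op 7: conn=28 S1=4 S2=22 S3=-10 blocked=[3]
Op 8: conn=28 S1=15 S2=22 S3=-10 blocked=[3]
Op 9: conn=21 S1=8 S2=22 S3=-10 blocked=[3]
Op 10: conn=2 S1=8 S2=22 S3=-29 blocked=[3]
Op 11: conn=12 S1=8 S2=22 S3=-29 blocked=[3]
Op 12: conn=30 S1=8 S2=22 S3=-29 blocked=[3]

Answer: S3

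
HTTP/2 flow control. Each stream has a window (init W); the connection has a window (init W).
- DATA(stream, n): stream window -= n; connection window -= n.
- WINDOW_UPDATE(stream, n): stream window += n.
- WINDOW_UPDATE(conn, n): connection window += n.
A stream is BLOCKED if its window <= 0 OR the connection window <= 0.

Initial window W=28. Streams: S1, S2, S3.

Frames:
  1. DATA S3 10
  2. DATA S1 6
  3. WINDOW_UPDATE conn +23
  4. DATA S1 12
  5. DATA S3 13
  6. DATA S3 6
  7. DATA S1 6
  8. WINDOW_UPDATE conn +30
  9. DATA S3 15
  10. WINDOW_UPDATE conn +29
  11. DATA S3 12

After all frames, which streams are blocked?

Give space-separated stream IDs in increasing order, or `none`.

Op 1: conn=18 S1=28 S2=28 S3=18 blocked=[]
Op 2: conn=12 S1=22 S2=28 S3=18 blocked=[]
Op 3: conn=35 S1=22 S2=28 S3=18 blocked=[]
Op 4: conn=23 S1=10 S2=28 S3=18 blocked=[]
Op 5: conn=10 S1=10 S2=28 S3=5 blocked=[]
Op 6: conn=4 S1=10 S2=28 S3=-1 blocked=[3]
Op 7: conn=-2 S1=4 S2=28 S3=-1 blocked=[1, 2, 3]
Op 8: conn=28 S1=4 S2=28 S3=-1 blocked=[3]
Op 9: conn=13 S1=4 S2=28 S3=-16 blocked=[3]
Op 10: conn=42 S1=4 S2=28 S3=-16 blocked=[3]
Op 11: conn=30 S1=4 S2=28 S3=-28 blocked=[3]

Answer: S3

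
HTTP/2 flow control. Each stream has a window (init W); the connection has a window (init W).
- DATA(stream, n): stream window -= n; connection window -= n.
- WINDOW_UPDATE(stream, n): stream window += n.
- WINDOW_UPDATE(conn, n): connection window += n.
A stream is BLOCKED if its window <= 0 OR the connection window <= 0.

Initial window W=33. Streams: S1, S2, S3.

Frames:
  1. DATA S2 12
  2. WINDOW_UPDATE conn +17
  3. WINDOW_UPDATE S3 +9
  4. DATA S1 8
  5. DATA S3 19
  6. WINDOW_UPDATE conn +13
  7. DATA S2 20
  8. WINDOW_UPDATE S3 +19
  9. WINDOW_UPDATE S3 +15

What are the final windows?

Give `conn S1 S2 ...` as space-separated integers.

Op 1: conn=21 S1=33 S2=21 S3=33 blocked=[]
Op 2: conn=38 S1=33 S2=21 S3=33 blocked=[]
Op 3: conn=38 S1=33 S2=21 S3=42 blocked=[]
Op 4: conn=30 S1=25 S2=21 S3=42 blocked=[]
Op 5: conn=11 S1=25 S2=21 S3=23 blocked=[]
Op 6: conn=24 S1=25 S2=21 S3=23 blocked=[]
Op 7: conn=4 S1=25 S2=1 S3=23 blocked=[]
Op 8: conn=4 S1=25 S2=1 S3=42 blocked=[]
Op 9: conn=4 S1=25 S2=1 S3=57 blocked=[]

Answer: 4 25 1 57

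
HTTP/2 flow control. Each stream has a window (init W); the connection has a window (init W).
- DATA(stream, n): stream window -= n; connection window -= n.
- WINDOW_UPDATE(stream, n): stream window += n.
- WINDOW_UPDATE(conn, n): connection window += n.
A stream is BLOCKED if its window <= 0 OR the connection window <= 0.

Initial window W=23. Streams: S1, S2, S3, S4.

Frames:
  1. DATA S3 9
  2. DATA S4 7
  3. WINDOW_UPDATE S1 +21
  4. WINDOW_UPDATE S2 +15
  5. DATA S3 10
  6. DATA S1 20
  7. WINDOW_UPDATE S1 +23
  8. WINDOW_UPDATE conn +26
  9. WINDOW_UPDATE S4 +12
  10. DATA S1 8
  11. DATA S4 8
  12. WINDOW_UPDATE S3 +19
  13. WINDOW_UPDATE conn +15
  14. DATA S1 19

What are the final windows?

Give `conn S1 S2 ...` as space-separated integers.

Answer: -17 20 38 23 20

Derivation:
Op 1: conn=14 S1=23 S2=23 S3=14 S4=23 blocked=[]
Op 2: conn=7 S1=23 S2=23 S3=14 S4=16 blocked=[]
Op 3: conn=7 S1=44 S2=23 S3=14 S4=16 blocked=[]
Op 4: conn=7 S1=44 S2=38 S3=14 S4=16 blocked=[]
Op 5: conn=-3 S1=44 S2=38 S3=4 S4=16 blocked=[1, 2, 3, 4]
Op 6: conn=-23 S1=24 S2=38 S3=4 S4=16 blocked=[1, 2, 3, 4]
Op 7: conn=-23 S1=47 S2=38 S3=4 S4=16 blocked=[1, 2, 3, 4]
Op 8: conn=3 S1=47 S2=38 S3=4 S4=16 blocked=[]
Op 9: conn=3 S1=47 S2=38 S3=4 S4=28 blocked=[]
Op 10: conn=-5 S1=39 S2=38 S3=4 S4=28 blocked=[1, 2, 3, 4]
Op 11: conn=-13 S1=39 S2=38 S3=4 S4=20 blocked=[1, 2, 3, 4]
Op 12: conn=-13 S1=39 S2=38 S3=23 S4=20 blocked=[1, 2, 3, 4]
Op 13: conn=2 S1=39 S2=38 S3=23 S4=20 blocked=[]
Op 14: conn=-17 S1=20 S2=38 S3=23 S4=20 blocked=[1, 2, 3, 4]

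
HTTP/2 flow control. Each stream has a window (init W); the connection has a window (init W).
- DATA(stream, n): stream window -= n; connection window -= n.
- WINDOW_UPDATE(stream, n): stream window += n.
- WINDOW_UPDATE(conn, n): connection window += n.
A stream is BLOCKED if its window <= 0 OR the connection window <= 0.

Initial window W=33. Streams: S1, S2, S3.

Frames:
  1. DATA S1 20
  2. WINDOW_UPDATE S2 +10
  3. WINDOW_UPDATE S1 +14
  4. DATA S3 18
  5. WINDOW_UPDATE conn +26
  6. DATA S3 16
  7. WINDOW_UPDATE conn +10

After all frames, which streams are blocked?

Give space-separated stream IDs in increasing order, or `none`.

Answer: S3

Derivation:
Op 1: conn=13 S1=13 S2=33 S3=33 blocked=[]
Op 2: conn=13 S1=13 S2=43 S3=33 blocked=[]
Op 3: conn=13 S1=27 S2=43 S3=33 blocked=[]
Op 4: conn=-5 S1=27 S2=43 S3=15 blocked=[1, 2, 3]
Op 5: conn=21 S1=27 S2=43 S3=15 blocked=[]
Op 6: conn=5 S1=27 S2=43 S3=-1 blocked=[3]
Op 7: conn=15 S1=27 S2=43 S3=-1 blocked=[3]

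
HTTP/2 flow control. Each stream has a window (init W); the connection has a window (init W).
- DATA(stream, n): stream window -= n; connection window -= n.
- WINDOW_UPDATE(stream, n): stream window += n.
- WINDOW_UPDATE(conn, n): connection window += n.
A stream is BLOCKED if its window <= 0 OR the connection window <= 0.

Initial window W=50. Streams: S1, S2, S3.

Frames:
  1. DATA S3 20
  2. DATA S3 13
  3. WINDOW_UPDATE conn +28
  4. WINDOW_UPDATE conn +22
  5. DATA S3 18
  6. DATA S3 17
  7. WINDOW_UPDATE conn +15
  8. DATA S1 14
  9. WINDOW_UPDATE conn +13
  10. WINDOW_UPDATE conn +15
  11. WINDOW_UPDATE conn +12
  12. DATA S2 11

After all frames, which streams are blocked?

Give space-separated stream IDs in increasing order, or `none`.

Op 1: conn=30 S1=50 S2=50 S3=30 blocked=[]
Op 2: conn=17 S1=50 S2=50 S3=17 blocked=[]
Op 3: conn=45 S1=50 S2=50 S3=17 blocked=[]
Op 4: conn=67 S1=50 S2=50 S3=17 blocked=[]
Op 5: conn=49 S1=50 S2=50 S3=-1 blocked=[3]
Op 6: conn=32 S1=50 S2=50 S3=-18 blocked=[3]
Op 7: conn=47 S1=50 S2=50 S3=-18 blocked=[3]
Op 8: conn=33 S1=36 S2=50 S3=-18 blocked=[3]
Op 9: conn=46 S1=36 S2=50 S3=-18 blocked=[3]
Op 10: conn=61 S1=36 S2=50 S3=-18 blocked=[3]
Op 11: conn=73 S1=36 S2=50 S3=-18 blocked=[3]
Op 12: conn=62 S1=36 S2=39 S3=-18 blocked=[3]

Answer: S3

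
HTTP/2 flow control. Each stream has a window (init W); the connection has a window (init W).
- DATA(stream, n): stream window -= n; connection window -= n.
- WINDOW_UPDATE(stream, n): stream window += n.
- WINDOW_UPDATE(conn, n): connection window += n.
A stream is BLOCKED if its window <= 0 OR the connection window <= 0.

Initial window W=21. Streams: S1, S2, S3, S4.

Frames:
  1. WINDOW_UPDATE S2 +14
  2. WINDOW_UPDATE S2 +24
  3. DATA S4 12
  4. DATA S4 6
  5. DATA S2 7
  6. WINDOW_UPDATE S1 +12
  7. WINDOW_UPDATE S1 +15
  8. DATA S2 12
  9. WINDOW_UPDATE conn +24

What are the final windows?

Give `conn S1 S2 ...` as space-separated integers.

Op 1: conn=21 S1=21 S2=35 S3=21 S4=21 blocked=[]
Op 2: conn=21 S1=21 S2=59 S3=21 S4=21 blocked=[]
Op 3: conn=9 S1=21 S2=59 S3=21 S4=9 blocked=[]
Op 4: conn=3 S1=21 S2=59 S3=21 S4=3 blocked=[]
Op 5: conn=-4 S1=21 S2=52 S3=21 S4=3 blocked=[1, 2, 3, 4]
Op 6: conn=-4 S1=33 S2=52 S3=21 S4=3 blocked=[1, 2, 3, 4]
Op 7: conn=-4 S1=48 S2=52 S3=21 S4=3 blocked=[1, 2, 3, 4]
Op 8: conn=-16 S1=48 S2=40 S3=21 S4=3 blocked=[1, 2, 3, 4]
Op 9: conn=8 S1=48 S2=40 S3=21 S4=3 blocked=[]

Answer: 8 48 40 21 3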